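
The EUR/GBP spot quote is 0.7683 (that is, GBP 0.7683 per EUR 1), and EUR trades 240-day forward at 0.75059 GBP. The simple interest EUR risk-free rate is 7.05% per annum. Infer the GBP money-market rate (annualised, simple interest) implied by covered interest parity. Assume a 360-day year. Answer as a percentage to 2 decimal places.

T = 240/360 years.
By CIP, F/S equals the GBP-to-EUR growth ratio: 0.75059/0.7683 = 0.9769491.
The EUR side grows by 1 + 0.0705×240/360 = 1.047000.
Hence g_GBP = 1.0228657.
(1.0228657 − 1)/T = 0.034299, i.e. 3.43%.

3.43%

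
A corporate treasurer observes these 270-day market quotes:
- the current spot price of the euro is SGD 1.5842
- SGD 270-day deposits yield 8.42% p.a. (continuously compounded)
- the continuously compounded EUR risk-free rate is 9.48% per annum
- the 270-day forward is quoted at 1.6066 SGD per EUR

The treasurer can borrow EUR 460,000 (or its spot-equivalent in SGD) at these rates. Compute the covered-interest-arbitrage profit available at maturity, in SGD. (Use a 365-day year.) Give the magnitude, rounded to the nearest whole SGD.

SGD 17,158

T = 270/365 years.
Invest the EUR and cover forward: 460,000 × 1.07264336 × 1.6066 = SGD 792,722.06.
Convert at spot and invest in SGD: 460,000 × 1.5842 × 1.06426554 = SGD 775,564.36.
The quoted forward overvalues EUR, so borrow SGD, buy EUR at spot, deposit the EUR at 9.48%, and sell the proceeds forward at 1.6066.
Profit = 792,722.06 − 775,564.36 = SGD 17,158.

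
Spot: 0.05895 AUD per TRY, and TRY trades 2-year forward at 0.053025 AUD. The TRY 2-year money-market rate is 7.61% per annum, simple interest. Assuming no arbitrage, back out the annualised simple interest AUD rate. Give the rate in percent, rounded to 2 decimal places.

T = 2 years.
By CIP, F/S equals the AUD-to-TRY growth ratio: 0.053025/0.05895 = 0.8994911.
TRY growth factor: 1 + 0.0761×2 = 1.152200.
That pins the AUD growth at 1.0363936.
r = (1.0363936 − 1)/2 = 0.018197 → 1.82%.

1.82%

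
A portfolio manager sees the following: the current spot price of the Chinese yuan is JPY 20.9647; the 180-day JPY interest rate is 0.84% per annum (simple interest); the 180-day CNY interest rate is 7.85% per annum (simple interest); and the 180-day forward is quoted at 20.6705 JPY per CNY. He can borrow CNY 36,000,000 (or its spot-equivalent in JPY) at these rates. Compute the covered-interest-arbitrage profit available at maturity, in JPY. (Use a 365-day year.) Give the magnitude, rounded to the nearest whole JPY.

JPY 15,089,675

T = 180/365 years.
Invest the CNY and cover forward: 36,000,000 × 1.03871232877 × 20.6705 = JPY 772,945,314.91.
Convert at spot and invest in JPY: 36,000,000 × 20.9647 × 1.00414246575 = JPY 757,855,639.86.
The quoted forward overvalues CNY, so borrow JPY, buy CNY at spot, deposit the CNY at 7.85%, and sell the proceeds forward at 20.6705.
Arbitrage profit = |772,945,314.91 − 757,855,639.86| = JPY 15,089,675.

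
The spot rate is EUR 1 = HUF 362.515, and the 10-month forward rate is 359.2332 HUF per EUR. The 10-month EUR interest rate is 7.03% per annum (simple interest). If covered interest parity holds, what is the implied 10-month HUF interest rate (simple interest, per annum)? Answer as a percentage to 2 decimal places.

5.88%

T = 10/12 years.
CIP gives F = S · g_HUF/g_EUR, so g_HUF/g_EUR = 359.2332/362.515 = 0.9909471.
The EUR side grows by 1 + 0.0703×10/12 = 1.0585833.
So the HUF growth factor = 1.0490001.
(1.0490001 − 1)/T = 0.058800, i.e. 5.88%.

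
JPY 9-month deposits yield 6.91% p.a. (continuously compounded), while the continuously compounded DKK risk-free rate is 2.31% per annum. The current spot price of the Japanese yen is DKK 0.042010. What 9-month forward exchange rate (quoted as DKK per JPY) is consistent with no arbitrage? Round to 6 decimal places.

T = 9/12 years.
DKK accumulates by e^(0.0231×9/12) = 1.0174759.
Growth of 1 JPY over T: e^(0.0691×9/12) = 1.0531914.
So F = 0.04201 × 1.0174759 / 1.0531914 = 0.04058537 (DKK/JPY).

0.040585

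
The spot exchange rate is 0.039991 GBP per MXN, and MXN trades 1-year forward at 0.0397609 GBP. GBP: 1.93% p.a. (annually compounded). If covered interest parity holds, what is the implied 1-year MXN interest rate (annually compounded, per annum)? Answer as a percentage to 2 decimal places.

2.52%

T = 1 year.
By CIP, F/S equals the GBP-to-MXN growth ratio: 0.0397609/0.039991 = 0.9942462.
The GBP side grows by (1 + 0.0193)^1 = 1.019300.
That pins the MXN growth at 1.0251988.
Annualise: 1.0251988^(1/1) − 1 = 0.025199 = 2.52%.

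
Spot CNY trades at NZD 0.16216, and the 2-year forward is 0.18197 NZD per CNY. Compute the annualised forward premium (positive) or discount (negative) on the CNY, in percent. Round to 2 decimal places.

T = 2 years.
(F − S)/S = (0.18197 − 0.16216)/0.16216 = 0.1221633.
Annualise by dividing by T: 0.1221633 / 2 = 0.061082 → 6.11%.

+6.11%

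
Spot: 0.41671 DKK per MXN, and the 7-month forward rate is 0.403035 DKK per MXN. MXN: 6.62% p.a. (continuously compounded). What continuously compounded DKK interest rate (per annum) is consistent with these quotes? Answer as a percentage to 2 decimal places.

0.90%

T = 7/12 years.
CIP gives F = S · g_DKK/g_MXN, so g_DKK/g_MXN = 0.403035/0.41671 = 0.9671834.
The MXN side grows by e^(0.0662×7/12) = 1.039372.
That pins the DKK growth at 1.0052633.
Take logs: ln 1.0052633 / (7/12) = 0.008999, so 0.90%.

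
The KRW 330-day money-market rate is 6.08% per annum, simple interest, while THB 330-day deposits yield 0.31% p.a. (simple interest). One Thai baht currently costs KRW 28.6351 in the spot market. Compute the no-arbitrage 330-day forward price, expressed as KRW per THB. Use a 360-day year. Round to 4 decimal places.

T = 330/360 years.
Growth of 1 KRW over T: 1 + 0.0608×330/360 = 1.05573333.
THB growth factor: 1 + 0.0031×330/360 = 1.00284167.
So F = 28.6351 × 1.05573333 / 1.00284167 = 30.145366 (KRW/THB).

30.1454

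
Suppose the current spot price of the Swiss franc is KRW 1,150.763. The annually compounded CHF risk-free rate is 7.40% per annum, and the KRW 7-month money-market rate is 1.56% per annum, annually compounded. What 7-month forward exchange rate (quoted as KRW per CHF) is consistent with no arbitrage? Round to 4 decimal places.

T = 7/12 years.
KRW accumulates by (1 + 0.0156)^(7/12) = 1.0090706408.
Growth of 1 CHF over T: (1 + 0.0740)^(7/12) = 1.0425234458.
Forward (KRW per CHF) = 1150.763 × 1.0090706408 / 1.0425234458 = 1113.836972.

1113.8370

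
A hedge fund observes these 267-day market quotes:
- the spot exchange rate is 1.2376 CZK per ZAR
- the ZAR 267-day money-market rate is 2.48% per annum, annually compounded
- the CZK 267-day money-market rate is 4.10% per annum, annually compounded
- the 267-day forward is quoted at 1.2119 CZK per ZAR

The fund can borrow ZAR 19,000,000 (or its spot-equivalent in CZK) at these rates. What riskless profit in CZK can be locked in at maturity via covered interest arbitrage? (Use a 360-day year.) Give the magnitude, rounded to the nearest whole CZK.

CZK 777,427

T = 267/360 years.
Invest the ZAR and cover forward: 19,000,000 × 1.0183350178 × 1.2119 = CZK 23,448,283.95.
Convert at spot and invest in CZK: 19,000,000 × 1.2376 × 1.0302500028 = CZK 24,225,710.67.
The quoted forward undervalues ZAR, so borrow ZAR, convert to CZK at spot, deposit the CZK at 4.10%, and buy ZAR forward at 1.2119 to cover the loan.
The gap between the two covered legs is CZK 777,427.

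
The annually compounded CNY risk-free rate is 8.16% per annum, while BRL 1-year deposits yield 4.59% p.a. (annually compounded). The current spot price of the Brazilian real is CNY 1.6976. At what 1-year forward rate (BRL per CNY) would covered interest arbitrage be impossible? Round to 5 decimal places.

0.56962

T = 1 year.
CNY growth factor: (1 + 0.0816)^1 = 1.081600.
BRL accumulates by (1 + 0.0459)^1 = 1.045900.
CIP: F = S · (grow CNY)/(grow BRL) = 1.6976 × 1.081600/1.045900 = 1.755545 CNY per BRL.
Invert for BRL per CNY: 1 / 1.755545 = 0.56962.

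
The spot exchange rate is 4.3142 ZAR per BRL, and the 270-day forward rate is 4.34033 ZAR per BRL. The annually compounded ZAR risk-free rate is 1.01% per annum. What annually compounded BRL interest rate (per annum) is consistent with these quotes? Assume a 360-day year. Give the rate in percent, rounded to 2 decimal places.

0.20%

T = 270/360 years.
CIP gives F = S · g_ZAR/g_BRL, so g_ZAR/g_BRL = 4.34033/4.3142 = 1.0060567.
The ZAR side grows by (1 + 0.0101)^(270/360) = 1.0075655.
Hence g_BRL = 1.0014997.
r = 1.0014997^(360/270) − 1 = 0.002000 → 0.20%.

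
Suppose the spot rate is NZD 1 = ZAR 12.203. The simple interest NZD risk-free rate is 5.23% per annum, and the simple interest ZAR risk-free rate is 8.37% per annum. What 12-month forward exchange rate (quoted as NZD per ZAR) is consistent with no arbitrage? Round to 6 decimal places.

T = 1 year.
Growth of 1 ZAR over T: 1 + 0.0837×1 = 1.083700.
NZD accumulates by 1 + 0.0523×1 = 1.052300.
CIP: F = S · (grow ZAR)/(grow NZD) = 12.203 × 1.083700/1.052300 = 12.56713 ZAR per NZD.
Invert for NZD per ZAR: 1 / 12.56713 = 0.079573.

0.079573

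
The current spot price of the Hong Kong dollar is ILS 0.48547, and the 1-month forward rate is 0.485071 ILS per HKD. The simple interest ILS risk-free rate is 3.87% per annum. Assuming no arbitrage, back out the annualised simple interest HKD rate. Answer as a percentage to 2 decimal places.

T = 1/12 years.
By CIP, F/S equals the ILS-to-HKD growth ratio: 0.485071/0.48547 = 0.9991781.
ILS growth factor: 1 + 0.0387×1/12 = 1.003225.
So the HKD growth factor = 1.0040502.
r = (1.0040502 − 1)/(1/12) = 0.048602 → 4.86%.

4.86%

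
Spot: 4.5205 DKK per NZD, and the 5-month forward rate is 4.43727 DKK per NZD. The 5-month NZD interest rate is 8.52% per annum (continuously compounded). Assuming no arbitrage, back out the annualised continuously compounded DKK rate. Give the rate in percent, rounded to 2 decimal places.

4.06%

T = 5/12 years.
CIP gives F = S · g_DKK/g_NZD, so g_DKK/g_NZD = 4.43727/4.5205 = 0.9815883.
The NZD side grows by e^(0.0852×5/12) = 1.0361376.
That pins the DKK growth at 1.0170605.
Take logs: ln 1.0170605 / (5/12) = 0.040600, so 4.06%.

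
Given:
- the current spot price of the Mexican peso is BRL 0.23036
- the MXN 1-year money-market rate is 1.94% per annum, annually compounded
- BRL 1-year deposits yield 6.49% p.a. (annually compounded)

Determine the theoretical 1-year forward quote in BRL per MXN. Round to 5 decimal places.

T = 1 year.
Growth of 1 BRL over T: (1 + 0.0649)^1 = 1.064900.
MXN growth factor: (1 + 0.0194)^1 = 1.019400.
CIP: F = S · (grow BRL)/(grow MXN) = 0.23036 × 1.064900/1.019400 = 0.2406419 BRL per MXN.

0.24064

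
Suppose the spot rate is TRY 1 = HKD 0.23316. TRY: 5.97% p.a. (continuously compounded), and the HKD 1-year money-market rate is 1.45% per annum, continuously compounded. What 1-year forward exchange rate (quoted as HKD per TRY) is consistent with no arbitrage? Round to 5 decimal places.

T = 1 year.
Growth of 1 HKD over T: e^(0.0145×1) = 1.0146056.
Growth of 1 TRY over T: e^(0.0597×1) = 1.061518.
So F = 0.23316 × 1.0146056 / 1.061518 = 0.2228558 (HKD/TRY).

0.22286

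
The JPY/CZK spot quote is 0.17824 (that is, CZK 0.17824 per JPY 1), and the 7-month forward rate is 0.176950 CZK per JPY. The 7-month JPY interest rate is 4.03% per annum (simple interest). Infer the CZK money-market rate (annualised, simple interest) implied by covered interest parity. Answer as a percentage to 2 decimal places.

2.76%

T = 7/12 years.
F/S = 0.17695/0.17824 = 0.9927626 = (growth of CZK) / (growth of JPY).
JPY growth factor: 1 + 0.0403×7/12 = 1.0235083.
That pins the CZK growth at 1.0161008.
(1.0161008 − 1)/T = 0.027601, i.e. 2.76%.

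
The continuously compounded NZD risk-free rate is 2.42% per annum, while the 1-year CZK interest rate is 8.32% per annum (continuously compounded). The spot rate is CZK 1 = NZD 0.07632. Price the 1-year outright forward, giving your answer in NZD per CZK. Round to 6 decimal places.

T = 1 year.
Growth of 1 NZD over T: e^(0.0242×1) = 1.0244952.
Growth of 1 CZK over T: e^(0.0832×1) = 1.0867591.
Forward (NZD per CZK) = 0.07632 × 1.0244952 / 1.0867591 = 0.07194738.

0.071947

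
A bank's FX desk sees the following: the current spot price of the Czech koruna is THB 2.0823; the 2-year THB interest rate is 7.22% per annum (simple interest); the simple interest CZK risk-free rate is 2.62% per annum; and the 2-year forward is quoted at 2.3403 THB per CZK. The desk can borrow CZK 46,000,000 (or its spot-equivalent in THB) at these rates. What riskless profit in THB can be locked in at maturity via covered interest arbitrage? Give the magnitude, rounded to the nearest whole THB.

T = 2 years.
Invest the CZK and cover forward: 46,000,000 × 1.052400 × 2.3403 = THB 113,294,859.12.
Convert at spot and invest in THB: 46,000,000 × 2.0823 × 1.144400 = THB 109,617,269.52.
The quoted forward overvalues CZK, so borrow THB, buy CZK at spot, deposit the CZK at 2.62%, and sell the proceeds forward at 2.3403.
Profit = 113,294,859.12 − 109,617,269.52 = THB 3,677,590.

THB 3,677,590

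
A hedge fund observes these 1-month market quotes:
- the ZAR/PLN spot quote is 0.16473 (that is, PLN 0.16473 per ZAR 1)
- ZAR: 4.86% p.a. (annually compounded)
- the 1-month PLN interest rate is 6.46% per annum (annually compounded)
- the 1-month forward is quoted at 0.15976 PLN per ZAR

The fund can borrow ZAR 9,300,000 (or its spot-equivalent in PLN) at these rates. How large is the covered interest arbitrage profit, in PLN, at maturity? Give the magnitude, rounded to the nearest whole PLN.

T = 1/12 years.
Route A — deposit ZAR, sell forward: 9,300,000 × 1.003962492 × 0.15976 = PLN 1,491,655.34.
Route B — convert at spot, deposit PLN: 9,300,000 × 0.16473 × 1.005230225 = PLN 1,540,001.65.
The quoted forward undervalues ZAR, so borrow ZAR, convert to PLN at spot, deposit the PLN at 6.46%, and buy ZAR forward at 0.15976 to cover the loan.
The gap between the two covered legs is PLN 48,346.

PLN 48,346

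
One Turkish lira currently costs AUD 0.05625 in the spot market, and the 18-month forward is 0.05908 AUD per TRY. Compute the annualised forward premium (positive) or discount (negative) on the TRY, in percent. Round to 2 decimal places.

T = 18/12 years.
(F − S)/S = (0.05908 − 0.05625)/0.05625 = 0.0503111.
Annualise by dividing by T: 0.0503111 / (18/12) = 0.033541 → 3.35%.

+3.35%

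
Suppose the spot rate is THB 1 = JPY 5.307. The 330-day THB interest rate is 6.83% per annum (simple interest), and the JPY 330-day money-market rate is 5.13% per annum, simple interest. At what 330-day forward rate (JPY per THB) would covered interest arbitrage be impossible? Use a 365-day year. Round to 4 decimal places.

5.2302

T = 330/365 years.
JPY accumulates by 1 + 0.0513×330/365 = 1.0463808.
THB accumulates by 1 + 0.0683×330/365 = 1.0617507.
Forward (JPY per THB) = 5.307 × 1.0463808 / 1.0617507 = 5.230176.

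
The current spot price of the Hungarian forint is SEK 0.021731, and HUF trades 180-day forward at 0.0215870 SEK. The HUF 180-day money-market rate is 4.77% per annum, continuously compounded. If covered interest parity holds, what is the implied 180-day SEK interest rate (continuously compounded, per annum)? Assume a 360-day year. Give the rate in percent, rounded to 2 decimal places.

T = 180/360 years.
F/S = 0.021587/0.021731 = 0.9933735 = (growth of SEK) / (growth of HUF).
The HUF side grows by e^(0.0477×180/360) = 1.0241367.
So the SEK growth factor = 1.0173503.
Take logs: ln 1.0173503 / (180/360) = 0.034403, so 3.44%.

3.44%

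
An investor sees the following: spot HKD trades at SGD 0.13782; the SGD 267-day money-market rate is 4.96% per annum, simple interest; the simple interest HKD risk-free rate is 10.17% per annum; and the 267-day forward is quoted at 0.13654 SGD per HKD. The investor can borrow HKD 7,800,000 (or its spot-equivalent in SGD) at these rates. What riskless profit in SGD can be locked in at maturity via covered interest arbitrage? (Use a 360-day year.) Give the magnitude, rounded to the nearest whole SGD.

SGD 30,802

T = 267/360 years.
Keep in HKD, deliver into the forward: 7,800,000·1.0754275·0.13654 = SGD 1,145,343.19.
Swap to SGD now, deposit: 7,800,000·0.13782·1.036786667 = SGD 1,114,541.52.
The quoted forward overvalues HKD, so borrow SGD, buy HKD at spot, deposit the HKD at 10.17%, and sell the proceeds forward at 0.13654.
Profit = 1,145,343.19 − 1,114,541.52 = SGD 30,802.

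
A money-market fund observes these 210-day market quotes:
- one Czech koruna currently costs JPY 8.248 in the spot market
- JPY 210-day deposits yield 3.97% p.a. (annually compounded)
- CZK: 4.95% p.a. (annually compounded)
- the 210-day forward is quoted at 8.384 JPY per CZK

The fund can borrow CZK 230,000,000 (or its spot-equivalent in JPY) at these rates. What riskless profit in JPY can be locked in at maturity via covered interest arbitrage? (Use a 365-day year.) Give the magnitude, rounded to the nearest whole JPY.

JPY 42,661,528

T = 210/365 years.
Route A — deposit CZK, sell forward: 230,000,000 × 1.028186957225 × 8.384 = JPY 1,982,673,473.36.
Route B — convert at spot, deposit JPY: 230,000,000 × 8.248 × 1.022652102834 = JPY 1,940,011,945.16.
The quoted forward overvalues CZK, so borrow JPY, buy CZK at spot, deposit the CZK at 4.95%, and sell the proceeds forward at 8.384.
Arbitrage profit = |1,982,673,473.36 − 1,940,011,945.16| = JPY 42,661,528.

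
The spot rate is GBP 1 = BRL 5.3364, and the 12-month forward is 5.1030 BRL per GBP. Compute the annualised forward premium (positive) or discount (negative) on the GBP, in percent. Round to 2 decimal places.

T = 1 year.
GBP trades forward at -4.37374% vs spot over the period.
Annualise by dividing by T: -0.0437374 / 1 = -0.043737 → -4.37%.

-4.37%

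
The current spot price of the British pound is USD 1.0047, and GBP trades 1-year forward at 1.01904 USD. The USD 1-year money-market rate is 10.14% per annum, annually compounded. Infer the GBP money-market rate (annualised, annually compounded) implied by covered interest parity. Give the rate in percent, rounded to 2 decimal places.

8.59%

T = 1 year.
CIP gives F = S · g_USD/g_GBP, so g_USD/g_GBP = 1.01904/1.0047 = 1.0142729.
The USD side grows by (1 + 0.1014)^1 = 1.101400.
Hence g_GBP = 1.085901.
Annualise: 1.085901^(1/1) − 1 = 0.085901 = 8.59%.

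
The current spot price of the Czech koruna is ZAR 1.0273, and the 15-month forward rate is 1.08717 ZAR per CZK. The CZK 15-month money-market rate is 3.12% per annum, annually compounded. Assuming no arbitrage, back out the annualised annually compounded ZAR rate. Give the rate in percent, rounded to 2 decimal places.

T = 15/12 years.
F/S = 1.08717/1.0273 = 1.0582790 = (growth of ZAR) / (growth of CZK).
The CZK side grows by (1 + 0.0312)^(15/12) = 1.0391509.
So the ZAR growth factor = 1.0997116.
Annualise: 1.0997116^(12/15) − 1 = 0.079004 = 7.90%.

7.90%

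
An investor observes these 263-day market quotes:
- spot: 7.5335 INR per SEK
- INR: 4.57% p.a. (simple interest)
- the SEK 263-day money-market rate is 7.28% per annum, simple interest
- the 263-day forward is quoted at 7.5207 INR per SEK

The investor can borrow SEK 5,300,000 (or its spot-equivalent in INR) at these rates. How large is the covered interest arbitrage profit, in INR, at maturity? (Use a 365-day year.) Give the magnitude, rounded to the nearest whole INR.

T = 263/365 years.
Route A — deposit SEK, sell forward: 5,300,000 × 1.0524558904 × 7.5207 = INR 41,950,586.58.
Route B — convert at spot, deposit INR: 5,300,000 × 7.5335 × 1.0329290411 = INR 41,242,325.93.
The quoted forward overvalues SEK, so borrow INR, buy SEK at spot, deposit the SEK at 7.28%, and sell the proceeds forward at 7.5207.
Arbitrage profit = |41,950,586.58 − 41,242,325.93| = INR 708,261.

INR 708,261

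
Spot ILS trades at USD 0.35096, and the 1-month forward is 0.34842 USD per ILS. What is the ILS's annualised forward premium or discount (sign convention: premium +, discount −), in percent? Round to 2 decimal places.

T = 1/12 years.
(F − S)/S = (0.34842 − 0.35096)/0.35096 = -0.0072373.
×(1/T) gives -8.68% p.a.

-8.68%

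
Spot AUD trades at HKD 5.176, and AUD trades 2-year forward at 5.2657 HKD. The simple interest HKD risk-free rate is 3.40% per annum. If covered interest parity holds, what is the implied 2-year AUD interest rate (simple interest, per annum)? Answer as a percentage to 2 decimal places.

2.49%

T = 2 years.
CIP gives F = S · g_HKD/g_AUD, so g_HKD/g_AUD = 5.2657/5.176 = 1.0173300.
HKD growth factor: 1 + 0.0340×2 = 1.068000.
So the AUD growth factor = 1.0498068.
r = (1.0498068 − 1)/2 = 0.024903 → 2.49%.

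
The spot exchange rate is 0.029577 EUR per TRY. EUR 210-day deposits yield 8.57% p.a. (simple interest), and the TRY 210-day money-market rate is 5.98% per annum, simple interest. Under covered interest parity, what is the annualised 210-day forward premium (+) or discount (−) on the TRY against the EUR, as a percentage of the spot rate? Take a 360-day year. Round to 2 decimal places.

+2.50%

T = 210/360 years.
F = S · g_EUR/g_TRY = 0.029577 × 1.0499917/1.0348833 = 0.030008799.
(F − S)/S ÷ T = (0.030008799 − 0.029577)/0.029577/(210/360) = 0.025027 → 2.50%.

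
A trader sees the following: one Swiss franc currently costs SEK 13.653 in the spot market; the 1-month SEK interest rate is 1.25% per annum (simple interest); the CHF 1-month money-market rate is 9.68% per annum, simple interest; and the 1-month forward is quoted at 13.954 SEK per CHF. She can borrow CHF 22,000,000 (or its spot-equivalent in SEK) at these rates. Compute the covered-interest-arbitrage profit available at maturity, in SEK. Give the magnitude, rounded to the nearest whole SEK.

T = 1/12 years.
Route A — deposit CHF, sell forward: 22,000,000 × 1.00806666667 × 13.954 = SEK 309,464,369.87.
Route B — convert at spot, deposit SEK: 22,000,000 × 13.653 × 1.00104166667 = SEK 300,678,881.25.
The quoted forward overvalues CHF, so borrow SEK, buy CHF at spot, deposit the CHF at 9.68%, and sell the proceeds forward at 13.954.
Arbitrage profit = |309,464,369.87 − 300,678,881.25| = SEK 8,785,489.

SEK 8,785,489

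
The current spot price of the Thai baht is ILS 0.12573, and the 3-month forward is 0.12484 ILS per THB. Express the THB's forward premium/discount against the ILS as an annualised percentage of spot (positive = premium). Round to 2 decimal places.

-2.83%

T = 3/12 years.
THB trades forward at -0.70787% vs spot over the period.
Per annum: -0.0070787 / (3/12) = -0.028315 = -2.83%.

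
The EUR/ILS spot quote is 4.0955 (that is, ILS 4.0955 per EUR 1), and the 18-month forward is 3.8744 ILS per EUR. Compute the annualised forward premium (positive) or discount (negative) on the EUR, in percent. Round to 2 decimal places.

T = 18/12 years.
EUR trades forward at -5.39861% vs spot over the period.
Per annum: -0.0539861 / (18/12) = -0.035991 = -3.60%.

-3.60%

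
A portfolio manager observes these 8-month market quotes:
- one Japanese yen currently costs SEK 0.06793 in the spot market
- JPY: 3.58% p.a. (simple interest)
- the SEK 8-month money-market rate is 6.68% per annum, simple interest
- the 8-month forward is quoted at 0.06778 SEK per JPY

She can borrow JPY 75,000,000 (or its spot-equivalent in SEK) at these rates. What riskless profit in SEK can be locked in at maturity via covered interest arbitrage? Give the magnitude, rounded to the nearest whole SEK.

T = 8/12 years.
Keep in JPY, deliver into the forward: 75,000,000·1.023866667·0.06778 = SEK 5,204,826.20.
Swap to SEK now, deposit: 75,000,000·0.06793·1.044533333 = SEK 5,321,636.20.
The quoted forward undervalues JPY, so borrow JPY, convert to SEK at spot, deposit the SEK at 6.68%, and buy JPY forward at 0.06778 to cover the loan.
The gap between the two covered legs is SEK 116,810.

SEK 116,810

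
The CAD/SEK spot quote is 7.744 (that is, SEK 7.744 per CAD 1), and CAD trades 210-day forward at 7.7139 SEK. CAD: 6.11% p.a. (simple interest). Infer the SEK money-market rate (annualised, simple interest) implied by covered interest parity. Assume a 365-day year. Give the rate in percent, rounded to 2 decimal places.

5.41%

T = 210/365 years.
F/S = 7.7139/7.744 = 0.9961131 = (growth of SEK) / (growth of CAD).
The CAD side grows by 1 + 0.0611×210/365 = 1.0351534.
So the SEK growth factor = 1.0311299.
r = (1.0311299 − 1)/(210/365) = 0.054107 → 5.41%.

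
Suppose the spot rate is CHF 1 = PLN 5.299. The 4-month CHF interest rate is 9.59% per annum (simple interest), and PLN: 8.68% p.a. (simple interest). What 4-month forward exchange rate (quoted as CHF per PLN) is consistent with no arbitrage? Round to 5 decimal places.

T = 4/12 years.
PLN growth factor: 1 + 0.0868×4/12 = 1.0289333.
CHF growth factor: 1 + 0.0959×4/12 = 1.0319667.
Forward (PLN per CHF) = 5.299 × 1.0289333 / 1.0319667 = 5.283424.
Quoted the other way: 1/5.283424 = 0.18927 CHF per PLN.

0.18927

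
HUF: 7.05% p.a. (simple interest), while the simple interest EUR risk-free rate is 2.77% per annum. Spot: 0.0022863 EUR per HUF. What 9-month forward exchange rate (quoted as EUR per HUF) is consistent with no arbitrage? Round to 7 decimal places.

T = 9/12 years.
Growth of 1 EUR over T: 1 + 0.0277×9/12 = 1.020775.
Growth of 1 HUF over T: 1 + 0.0705×9/12 = 1.052875.
Forward (EUR per HUF) = 0.0022863 × 1.020775 / 1.052875 = 0.002216595.

0.0022166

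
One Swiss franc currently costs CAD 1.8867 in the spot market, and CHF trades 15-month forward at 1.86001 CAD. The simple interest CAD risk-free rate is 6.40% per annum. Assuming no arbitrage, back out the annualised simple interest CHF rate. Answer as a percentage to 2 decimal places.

T = 15/12 years.
CIP gives F = S · g_CAD/g_CHF, so g_CAD/g_CHF = 1.86001/1.8867 = 0.9858536.
The CAD side grows by 1 + 0.0640×15/12 = 1.080000.
Hence g_CHF = 1.0954973.
(1.0954973 − 1)/T = 0.076398, i.e. 7.64%.

7.64%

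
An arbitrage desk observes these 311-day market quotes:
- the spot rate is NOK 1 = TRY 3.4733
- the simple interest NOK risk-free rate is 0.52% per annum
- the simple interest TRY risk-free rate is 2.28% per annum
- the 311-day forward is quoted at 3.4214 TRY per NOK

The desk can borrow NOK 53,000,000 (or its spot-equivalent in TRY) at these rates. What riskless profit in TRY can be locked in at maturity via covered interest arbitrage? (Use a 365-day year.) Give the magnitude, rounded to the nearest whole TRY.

TRY 5,523,455

T = 311/365 years.
Route A — deposit NOK, sell forward: 53,000,000 × 1.00443068493 × 3.4214 = TRY 182,137,634.71.
Route B — convert at spot, deposit TRY: 53,000,000 × 3.4733 × 1.01942684932 = TRY 187,661,089.61.
The quoted forward undervalues NOK, so borrow NOK, convert to TRY at spot, deposit the TRY at 2.28%, and buy NOK forward at 3.4214 to cover the loan.
The gap between the two covered legs is TRY 5,523,455.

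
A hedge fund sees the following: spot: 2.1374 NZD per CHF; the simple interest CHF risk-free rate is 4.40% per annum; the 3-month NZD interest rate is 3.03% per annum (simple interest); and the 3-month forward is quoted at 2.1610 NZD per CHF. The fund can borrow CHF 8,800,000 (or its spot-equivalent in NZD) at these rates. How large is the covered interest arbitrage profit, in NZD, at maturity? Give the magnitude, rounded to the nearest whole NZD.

NZD 274,386

T = 3/12 years.
Keep in CHF, deliver into the forward: 8,800,000·1.011000·2.1610 = NZD 19,225,984.80.
Swap to NZD now, deposit: 8,800,000·2.1374·1.007575 = NZD 18,951,599.08.
The quoted forward overvalues CHF, so borrow NZD, buy CHF at spot, deposit the CHF at 4.40%, and sell the proceeds forward at 2.1610.
Arbitrage profit = |19,225,984.80 − 18,951,599.08| = NZD 274,386.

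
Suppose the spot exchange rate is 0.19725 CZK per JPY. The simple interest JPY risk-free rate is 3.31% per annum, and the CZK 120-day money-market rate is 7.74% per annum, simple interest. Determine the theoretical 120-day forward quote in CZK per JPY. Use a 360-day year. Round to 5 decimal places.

T = 120/360 years.
CZK accumulates by 1 + 0.0774×120/360 = 1.025800.
JPY growth factor: 1 + 0.0331×120/360 = 1.0110333.
Forward (CZK per JPY) = 0.19725 × 1.025800 / 1.0110333 = 0.2001309.

0.20013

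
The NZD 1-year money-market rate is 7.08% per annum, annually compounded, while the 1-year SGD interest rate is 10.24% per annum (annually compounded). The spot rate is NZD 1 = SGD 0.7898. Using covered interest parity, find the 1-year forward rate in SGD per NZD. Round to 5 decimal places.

0.81311

T = 1 year.
SGD growth factor: (1 + 0.1024)^1 = 1.102400.
NZD accumulates by (1 + 0.0708)^1 = 1.070800.
So F = 0.7898 × 1.102400 / 1.070800 = 0.8131075 (SGD/NZD).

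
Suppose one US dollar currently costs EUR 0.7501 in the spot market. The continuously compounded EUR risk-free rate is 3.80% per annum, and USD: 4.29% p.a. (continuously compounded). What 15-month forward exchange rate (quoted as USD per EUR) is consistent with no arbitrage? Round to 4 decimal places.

1.3413

T = 15/12 years.
Growth of 1 EUR over T: e^(0.0380×15/12) = 1.0486462.
Growth of 1 USD over T: e^(0.0429×15/12) = 1.0550889.
So F = 0.7501 × 1.0486462 / 1.0550889 = 0.7455197 (EUR/USD).
Invert for USD per EUR: 1 / 0.7455197 = 1.3413.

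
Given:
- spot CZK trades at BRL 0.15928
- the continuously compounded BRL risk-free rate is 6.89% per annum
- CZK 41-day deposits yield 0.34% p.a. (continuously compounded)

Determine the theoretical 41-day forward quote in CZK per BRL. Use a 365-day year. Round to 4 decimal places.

6.2322

T = 41/365 years.
Growth of 1 BRL over T: e^(0.0689×41/365) = 1.0077695.
CZK accumulates by e^(0.0034×41/365) = 1.000382.
Forward (BRL per CZK) = 0.15928 × 1.0077695 / 1.000382 = 0.1604562.
Quoted the other way: 1/0.1604562 = 6.2322 CZK per BRL.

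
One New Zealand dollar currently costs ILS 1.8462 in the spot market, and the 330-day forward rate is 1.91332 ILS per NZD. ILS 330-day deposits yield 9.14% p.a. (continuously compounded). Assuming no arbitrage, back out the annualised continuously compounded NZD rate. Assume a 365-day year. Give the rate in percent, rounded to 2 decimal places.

T = 330/365 years.
CIP gives F = S · g_ILS/g_NZD, so g_ILS/g_NZD = 1.91332/1.8462 = 1.0363558.
The ILS side grows by e^(0.0914×330/365) = 1.086146.
Hence g_NZD = 1.0480435.
r = ln(1.0480435)/(330/365) = 0.051902 → 5.19%.

5.19%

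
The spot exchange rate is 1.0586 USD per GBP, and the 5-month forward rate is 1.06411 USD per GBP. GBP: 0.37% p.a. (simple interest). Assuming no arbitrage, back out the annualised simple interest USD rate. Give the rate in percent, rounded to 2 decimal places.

1.62%

T = 5/12 years.
CIP gives F = S · g_USD/g_GBP, so g_USD/g_GBP = 1.06411/1.0586 = 1.0052050.
The GBP side grows by 1 + 0.0037×5/12 = 1.0015417.
Hence g_USD = 1.0067547.
(1.0067547 − 1)/T = 0.016211, i.e. 1.62%.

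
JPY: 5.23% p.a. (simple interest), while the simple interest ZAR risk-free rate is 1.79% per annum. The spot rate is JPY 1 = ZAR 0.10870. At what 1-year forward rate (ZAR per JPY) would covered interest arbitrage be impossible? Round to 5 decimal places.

0.10515

T = 1 year.
ZAR growth factor: 1 + 0.0179×1 = 1.017900.
JPY growth factor: 1 + 0.0523×1 = 1.052300.
CIP: F = S · (grow ZAR)/(grow JPY) = 0.1087 × 1.017900/1.052300 = 0.1051466 ZAR per JPY.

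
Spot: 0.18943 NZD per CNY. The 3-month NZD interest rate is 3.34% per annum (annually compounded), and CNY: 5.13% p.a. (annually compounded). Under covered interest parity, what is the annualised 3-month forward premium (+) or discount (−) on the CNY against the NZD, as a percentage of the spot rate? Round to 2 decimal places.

-1.71%

T = 3/12 years.
F = S · g_NZD/g_CNY = 0.18943 × 1.0082474/1.0125854 = 0.18861847.
(F − S)/S ÷ T = (0.18861847 − 0.18943)/0.18943/(3/12) = -0.017136 → -1.71%.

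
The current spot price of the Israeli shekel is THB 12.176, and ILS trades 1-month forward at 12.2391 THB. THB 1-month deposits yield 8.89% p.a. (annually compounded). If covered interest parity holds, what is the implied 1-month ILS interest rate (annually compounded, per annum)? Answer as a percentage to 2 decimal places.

2.34%

T = 1/12 years.
By CIP, F/S equals the THB-to-ILS growth ratio: 12.2391/12.176 = 1.0051823.
The THB side grows by (1 + 0.0889)^(1/12) = 1.0071226.
Hence g_ILS = 1.0019303.
Annualise: 1.0019303^(12/1) − 1 = 0.023411 = 2.34%.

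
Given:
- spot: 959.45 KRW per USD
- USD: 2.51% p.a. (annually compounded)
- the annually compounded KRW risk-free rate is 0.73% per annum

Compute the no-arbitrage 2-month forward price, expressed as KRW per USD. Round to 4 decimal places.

956.6530

T = 2/12 years.
Growth of 1 KRW over T: (1 + 0.0073)^(2/12) = 1.001212982.
Growth of 1 USD over T: (1 + 0.0251)^(2/12) = 1.004140242.
So F = 959.45 × 1.001212982 / 1.004140242 = 956.653021 (KRW/USD).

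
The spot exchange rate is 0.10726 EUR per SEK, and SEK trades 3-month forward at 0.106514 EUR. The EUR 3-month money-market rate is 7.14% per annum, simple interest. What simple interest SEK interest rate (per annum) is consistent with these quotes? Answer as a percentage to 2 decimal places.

T = 3/12 years.
CIP gives F = S · g_EUR/g_SEK, so g_EUR/g_SEK = 0.106514/0.10726 = 0.9930449.
The EUR side grows by 1 + 0.0714×3/12 = 1.017850.
So the SEK growth factor = 1.0249788.
(1.0249788 − 1)/T = 0.099915, i.e. 9.99%.

9.99%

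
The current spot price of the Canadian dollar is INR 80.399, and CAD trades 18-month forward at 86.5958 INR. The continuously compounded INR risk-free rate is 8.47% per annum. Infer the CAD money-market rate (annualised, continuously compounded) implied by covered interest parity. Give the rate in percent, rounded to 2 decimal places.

3.52%

T = 18/12 years.
CIP gives F = S · g_INR/g_CAD, so g_INR/g_CAD = 86.5958/80.399 = 1.0770756.
The INR side grows by e^(0.0847×18/12) = 1.1354738.
That pins the CAD growth at 1.0542192.
Take logs: ln 1.0542192 / (18/12) = 0.035200, so 3.52%.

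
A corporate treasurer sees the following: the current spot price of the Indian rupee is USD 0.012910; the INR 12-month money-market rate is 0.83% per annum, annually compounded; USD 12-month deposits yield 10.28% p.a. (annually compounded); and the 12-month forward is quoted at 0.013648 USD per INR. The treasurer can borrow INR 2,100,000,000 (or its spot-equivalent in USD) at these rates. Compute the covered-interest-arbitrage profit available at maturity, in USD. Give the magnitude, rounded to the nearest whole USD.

T = 1 year.
Keep in INR, deliver into the forward: 2,100,000,000·1.008300·0.013648 = USD 28,898,684.64.
Swap to USD now, deposit: 2,100,000,000·0.012910·1.102800 = USD 29,898,010.80.
The quoted forward undervalues INR, so borrow INR, convert to USD at spot, deposit the USD at 10.28%, and buy INR forward at 0.013648 to cover the loan.
The gap between the two covered legs is USD 999,326.

USD 999,326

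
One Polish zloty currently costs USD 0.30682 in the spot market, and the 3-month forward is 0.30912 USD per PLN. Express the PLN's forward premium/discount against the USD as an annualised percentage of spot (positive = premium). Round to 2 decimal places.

+3.00%

T = 3/12 years.
Period premium: (0.30912 − 0.30682)/0.30682 = 0.0074963.
Annualise by dividing by T: 0.0074963 / (3/12) = 0.029985 → 3.00%.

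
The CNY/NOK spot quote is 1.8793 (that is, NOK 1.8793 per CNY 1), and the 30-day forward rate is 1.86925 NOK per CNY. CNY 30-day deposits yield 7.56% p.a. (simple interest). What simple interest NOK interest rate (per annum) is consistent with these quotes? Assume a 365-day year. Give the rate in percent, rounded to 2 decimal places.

T = 30/365 years.
F/S = 1.86925/1.8793 = 0.9946523 = (growth of NOK) / (growth of CNY).
The CNY side grows by 1 + 0.0756×30/365 = 1.0062137.
So the NOK growth factor = 1.0008328.
(1.0008328 − 1)/T = 0.010132, i.e. 1.01%.

1.01%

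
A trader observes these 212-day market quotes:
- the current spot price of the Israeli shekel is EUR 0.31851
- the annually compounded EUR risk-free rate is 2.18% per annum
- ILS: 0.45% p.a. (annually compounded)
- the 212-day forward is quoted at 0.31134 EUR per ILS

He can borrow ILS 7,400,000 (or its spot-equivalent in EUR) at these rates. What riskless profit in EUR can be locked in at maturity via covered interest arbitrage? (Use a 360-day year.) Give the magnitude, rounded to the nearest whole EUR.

EUR 77,082

T = 212/360 years.
Route A — deposit ILS, sell forward: 7,400,000 × 1.002647554 × 0.31134 = EUR 2,310,015.74.
Route B — convert at spot, deposit EUR: 7,400,000 × 0.31851 × 1.012780833 = EUR 2,387,098.09.
The quoted forward undervalues ILS, so borrow ILS, convert to EUR at spot, deposit the EUR at 2.18%, and buy ILS forward at 0.31134 to cover the loan.
Arbitrage profit = |2,310,015.74 − 2,387,098.09| = EUR 77,082.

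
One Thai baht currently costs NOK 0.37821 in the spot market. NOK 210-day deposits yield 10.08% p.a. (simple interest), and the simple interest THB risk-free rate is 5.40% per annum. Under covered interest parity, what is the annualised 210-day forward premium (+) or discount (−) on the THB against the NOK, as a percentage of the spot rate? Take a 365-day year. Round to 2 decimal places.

T = 210/365 years.
No-arbitrage forward: 0.37821 × 1.0579945 / 1.0310685 = 0.38808682 NOK/THB.
Annualised premium = (F − S)/S × (1/T) = (0.38808682 − 0.37821)/0.37821 ÷ (210/365) = 4.54%.

+4.54%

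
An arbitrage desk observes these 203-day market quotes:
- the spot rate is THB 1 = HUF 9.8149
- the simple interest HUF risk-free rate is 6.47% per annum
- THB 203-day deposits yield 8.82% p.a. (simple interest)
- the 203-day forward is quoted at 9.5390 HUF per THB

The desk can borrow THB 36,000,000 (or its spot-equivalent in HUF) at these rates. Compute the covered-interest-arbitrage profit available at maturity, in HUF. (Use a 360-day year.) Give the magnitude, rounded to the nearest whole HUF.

HUF 5,744,190

T = 203/360 years.
Route A — deposit THB, sell forward: 36,000,000 × 1.049735 × 9.5390 = HUF 360,483,197.94.
Route B — convert at spot, deposit HUF: 36,000,000 × 9.8149 × 1.03648361111 = HUF 366,227,387.81.
The quoted forward undervalues THB, so borrow THB, convert to HUF at spot, deposit the HUF at 6.47%, and buy THB forward at 9.5390 to cover the loan.
The gap between the two covered legs is HUF 5,744,190.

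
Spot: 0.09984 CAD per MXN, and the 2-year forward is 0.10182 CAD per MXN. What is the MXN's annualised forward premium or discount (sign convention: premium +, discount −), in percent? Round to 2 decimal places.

T = 2 years.
Period premium: (0.10182 − 0.09984)/0.09984 = 0.0198317.
×(1/T) gives 0.99% p.a.

+0.99%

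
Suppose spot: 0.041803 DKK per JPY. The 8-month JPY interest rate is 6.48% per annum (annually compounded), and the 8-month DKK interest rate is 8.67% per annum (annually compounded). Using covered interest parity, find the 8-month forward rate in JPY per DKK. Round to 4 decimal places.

T = 8/12 years.
Growth of 1 DKK over T: (1 + 0.0867)^(8/12) = 1.05699543.
Growth of 1 JPY over T: (1 + 0.0648)^(8/12) = 1.04274639.
So F = 0.041803 × 1.05699543 / 1.04274639 = 0.042374234 (DKK/JPY).
Quoted the other way: 1/0.042374234 = 23.5992 JPY per DKK.

23.5992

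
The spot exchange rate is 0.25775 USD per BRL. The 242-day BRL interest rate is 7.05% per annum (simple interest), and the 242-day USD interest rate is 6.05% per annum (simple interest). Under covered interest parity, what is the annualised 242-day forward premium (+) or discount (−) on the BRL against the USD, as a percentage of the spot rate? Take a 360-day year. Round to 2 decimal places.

-0.95%

T = 242/360 years.
No-arbitrage forward: 0.25775 × 1.0406694 / 1.0473917 = 0.25609573 USD/BRL.
Annualised premium = (F − S)/S × (1/T) = (0.25609573 − 0.25775)/0.25775 ÷ (242/360) = -0.95%.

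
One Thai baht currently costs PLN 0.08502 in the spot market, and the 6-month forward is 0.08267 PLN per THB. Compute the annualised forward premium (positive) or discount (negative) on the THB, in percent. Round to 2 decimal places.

T = 6/12 years.
Period premium: (0.08267 − 0.08502)/0.08502 = -0.0276406.
×(1/T) gives -5.53% p.a.

-5.53%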